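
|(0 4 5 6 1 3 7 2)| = 8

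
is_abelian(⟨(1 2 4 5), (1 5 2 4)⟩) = no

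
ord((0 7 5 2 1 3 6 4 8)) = 9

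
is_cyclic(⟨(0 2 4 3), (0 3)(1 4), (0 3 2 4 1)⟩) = no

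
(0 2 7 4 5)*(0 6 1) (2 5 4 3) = (0 5 6 1) (2 7 3) 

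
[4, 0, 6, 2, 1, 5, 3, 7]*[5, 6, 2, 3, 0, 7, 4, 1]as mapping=[0→0, 1→5, 2→4, 3→2, 4→6, 5→7, 6→3, 7→1]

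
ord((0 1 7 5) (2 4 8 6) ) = 4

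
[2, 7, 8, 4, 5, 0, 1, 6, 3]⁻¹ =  [5, 6, 0, 8, 3, 4, 7, 1, 2]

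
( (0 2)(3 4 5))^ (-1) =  (0 2)(3 5 4)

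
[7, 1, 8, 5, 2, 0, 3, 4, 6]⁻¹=[5, 1, 4, 6, 7, 3, 8, 0, 2]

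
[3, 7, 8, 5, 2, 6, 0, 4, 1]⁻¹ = [6, 8, 4, 0, 7, 3, 5, 1, 2]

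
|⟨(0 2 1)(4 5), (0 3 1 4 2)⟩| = 720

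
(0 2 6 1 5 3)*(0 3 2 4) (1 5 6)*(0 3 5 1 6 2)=(0 4 3 5) (1 2 6) 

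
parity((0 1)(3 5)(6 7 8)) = even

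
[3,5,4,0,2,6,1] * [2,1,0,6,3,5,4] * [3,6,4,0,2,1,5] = [5,1,0,4,3,2,6]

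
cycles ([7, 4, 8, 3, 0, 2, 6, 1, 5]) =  (0 7 1 4)(2 8 5)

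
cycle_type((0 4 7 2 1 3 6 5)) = 8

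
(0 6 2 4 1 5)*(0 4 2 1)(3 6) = (0 3 6 1 5 4)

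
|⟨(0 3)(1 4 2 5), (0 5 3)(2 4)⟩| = 720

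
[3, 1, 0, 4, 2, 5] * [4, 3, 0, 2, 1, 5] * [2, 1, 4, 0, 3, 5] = [4, 0, 3, 1, 2, 5]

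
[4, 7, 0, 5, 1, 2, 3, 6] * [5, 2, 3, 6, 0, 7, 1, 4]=[0, 4, 5, 7, 2, 3, 6, 1]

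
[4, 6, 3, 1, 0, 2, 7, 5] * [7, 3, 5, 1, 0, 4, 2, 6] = [0, 2, 1, 3, 7, 5, 6, 4]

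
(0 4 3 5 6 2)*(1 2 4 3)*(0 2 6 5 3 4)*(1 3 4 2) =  (0 2 1 6)(3 4)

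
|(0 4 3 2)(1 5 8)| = 12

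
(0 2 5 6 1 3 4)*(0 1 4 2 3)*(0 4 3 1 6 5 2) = (0 1 4 6 3)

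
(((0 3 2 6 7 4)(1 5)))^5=(0 4 7 6 2 3)(1 5)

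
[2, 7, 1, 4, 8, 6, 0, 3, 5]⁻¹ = [6, 2, 0, 7, 3, 8, 5, 1, 4]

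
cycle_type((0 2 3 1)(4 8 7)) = 3.4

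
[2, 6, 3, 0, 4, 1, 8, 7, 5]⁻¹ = [3, 5, 0, 2, 4, 8, 1, 7, 6]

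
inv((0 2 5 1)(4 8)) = (0 1 5 2)(4 8)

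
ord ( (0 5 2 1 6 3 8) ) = 7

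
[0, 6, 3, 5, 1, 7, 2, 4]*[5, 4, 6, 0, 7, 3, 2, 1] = [5, 2, 0, 3, 4, 1, 6, 7]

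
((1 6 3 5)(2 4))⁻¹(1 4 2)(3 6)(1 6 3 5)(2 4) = (2 4 6)(3 5)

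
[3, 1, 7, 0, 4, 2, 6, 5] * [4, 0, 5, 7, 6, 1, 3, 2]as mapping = [0→7, 1→0, 2→2, 3→4, 4→6, 5→5, 6→3, 7→1]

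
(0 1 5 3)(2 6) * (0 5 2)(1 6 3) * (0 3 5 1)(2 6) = (0 2 5)(1 6 3)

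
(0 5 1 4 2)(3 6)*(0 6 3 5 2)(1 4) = (0 2 6 5 4)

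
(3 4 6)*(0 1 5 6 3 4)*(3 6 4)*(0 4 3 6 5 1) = (3 4 5) 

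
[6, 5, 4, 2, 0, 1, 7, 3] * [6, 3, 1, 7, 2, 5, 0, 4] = [0, 5, 2, 1, 6, 3, 4, 7]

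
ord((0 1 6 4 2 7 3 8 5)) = 9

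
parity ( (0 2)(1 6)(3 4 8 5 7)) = even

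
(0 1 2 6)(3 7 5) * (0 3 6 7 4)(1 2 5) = (0 2 7 1 5 6 3 4)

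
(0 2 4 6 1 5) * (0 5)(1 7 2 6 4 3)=(0 6 7 2 3 1)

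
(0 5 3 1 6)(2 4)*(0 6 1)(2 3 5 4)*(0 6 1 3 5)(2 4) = (0 2 4 5)(1 3 6)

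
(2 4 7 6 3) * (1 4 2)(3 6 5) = (1 4 7 5 3)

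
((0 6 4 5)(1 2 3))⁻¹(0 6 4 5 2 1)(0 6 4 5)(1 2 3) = (0 3 2 6 4 5)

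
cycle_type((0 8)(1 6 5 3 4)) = 2.5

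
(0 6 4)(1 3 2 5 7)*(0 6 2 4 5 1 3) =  (0 2 1)(3 4 6 5 7)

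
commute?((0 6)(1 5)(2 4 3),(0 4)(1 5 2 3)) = no:(0 6)(1 5)(2 4 3) * (0 4)(1 5 2 3) = (0 6 4 1 2),(0 4)(1 5 2 3) * (0 6)(1 5)(2 4 3) = (0 3 5 4 6)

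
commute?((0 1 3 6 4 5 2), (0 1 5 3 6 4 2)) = no:(0 1 3 6 4 5 2)*(0 1 5 3 6 4 2) = (0 5)(1 6 2)(3 4), (0 1 5 3 6 4 2)*(0 1 3 6 4 5 2) = (0 3 4)(1 2)(5 6)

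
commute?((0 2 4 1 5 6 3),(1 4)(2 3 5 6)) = no:(0 2 4 1 5 6 3)*(1 4)(2 3 5 6) = (0 3)(1 6 5 2),(1 4)(2 3 5 6)*(0 2 4 1 5 6 3) = (0 2)(3 6 4 5)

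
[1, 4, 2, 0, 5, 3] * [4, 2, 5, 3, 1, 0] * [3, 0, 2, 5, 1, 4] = [2, 0, 4, 1, 3, 5]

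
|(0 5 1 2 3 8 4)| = 7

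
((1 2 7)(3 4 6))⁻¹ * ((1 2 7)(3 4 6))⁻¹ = (1 2 7)(3 4 6)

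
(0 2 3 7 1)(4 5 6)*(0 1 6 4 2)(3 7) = (2 7 6)(4 5)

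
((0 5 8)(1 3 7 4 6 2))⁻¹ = (0 8 5)(1 2 6 4 7 3)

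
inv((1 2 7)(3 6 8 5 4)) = (1 7 2)(3 4 5 8 6)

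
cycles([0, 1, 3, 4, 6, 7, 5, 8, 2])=(2 3 4 6 5 7 8)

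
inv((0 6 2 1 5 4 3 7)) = (0 7 3 4 5 1 2 6)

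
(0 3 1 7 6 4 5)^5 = (0 4 7 3 5 6 1)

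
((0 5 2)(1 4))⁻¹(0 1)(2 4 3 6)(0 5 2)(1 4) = (0 1 3 6)(4 5)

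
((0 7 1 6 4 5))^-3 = (0 6)(1 5)(4 7)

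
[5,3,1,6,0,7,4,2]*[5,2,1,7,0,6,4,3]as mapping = [0→6,1→7,2→2,3→4,4→5,5→3,6→0,7→1]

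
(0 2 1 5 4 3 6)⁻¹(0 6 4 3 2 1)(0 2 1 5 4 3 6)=(0 3 6 1 5 2)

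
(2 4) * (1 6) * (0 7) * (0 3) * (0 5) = (0 7 3 5)(1 6)(2 4)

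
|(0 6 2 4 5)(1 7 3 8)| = 20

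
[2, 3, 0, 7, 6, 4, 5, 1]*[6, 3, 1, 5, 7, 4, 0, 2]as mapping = [0→1, 1→5, 2→6, 3→2, 4→0, 5→7, 6→4, 7→3]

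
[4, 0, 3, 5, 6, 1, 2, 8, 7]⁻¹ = [1, 5, 6, 2, 0, 3, 4, 8, 7]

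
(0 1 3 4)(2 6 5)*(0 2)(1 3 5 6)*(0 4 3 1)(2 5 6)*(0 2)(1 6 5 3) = (0 6)(1 5 4 3)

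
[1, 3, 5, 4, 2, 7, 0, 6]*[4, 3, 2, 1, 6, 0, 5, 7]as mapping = [0→3, 1→1, 2→0, 3→6, 4→2, 5→7, 6→4, 7→5]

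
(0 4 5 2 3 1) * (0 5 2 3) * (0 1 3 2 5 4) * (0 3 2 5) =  (0 3 2 1 4)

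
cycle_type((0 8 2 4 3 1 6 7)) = 8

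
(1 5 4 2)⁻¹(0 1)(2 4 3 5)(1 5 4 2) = (0 5)(1 2 3 4)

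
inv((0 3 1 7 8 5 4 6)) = (0 6 4 5 8 7 1 3)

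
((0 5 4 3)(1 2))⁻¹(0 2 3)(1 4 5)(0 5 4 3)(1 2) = (0 5 1)(2 3 4)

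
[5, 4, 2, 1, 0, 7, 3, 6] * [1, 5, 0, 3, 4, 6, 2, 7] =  [6, 4, 0, 5, 1, 7, 3, 2]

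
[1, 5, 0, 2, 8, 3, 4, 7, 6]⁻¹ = [2, 0, 3, 5, 6, 1, 8, 7, 4]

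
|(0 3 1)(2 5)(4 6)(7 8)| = 6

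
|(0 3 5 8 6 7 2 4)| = 8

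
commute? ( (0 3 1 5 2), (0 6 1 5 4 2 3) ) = no: (0 3 1 5 2)*(0 6 1 5 4 2 3) = (1 4 2 6) (3 5), (0 6 1 5 4 2 3)*(0 3 1 5 2) = (0 6 5 4) (1 2) 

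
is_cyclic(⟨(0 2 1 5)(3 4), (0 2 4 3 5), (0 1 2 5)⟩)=no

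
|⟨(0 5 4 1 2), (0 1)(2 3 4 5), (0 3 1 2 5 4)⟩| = 720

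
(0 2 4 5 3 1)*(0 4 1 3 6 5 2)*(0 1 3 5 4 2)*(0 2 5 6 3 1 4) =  (0 4 2 1 5 3 6)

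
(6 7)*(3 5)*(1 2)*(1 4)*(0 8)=(0 8)(1 2 4)(3 5)(6 7)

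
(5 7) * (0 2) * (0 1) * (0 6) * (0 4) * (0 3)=(0 2 1 6 4 3) (5 7) 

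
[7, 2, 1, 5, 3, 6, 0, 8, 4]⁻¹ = [6, 2, 1, 4, 8, 3, 5, 0, 7]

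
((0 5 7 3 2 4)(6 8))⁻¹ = (0 4 2 3 7 5)(6 8)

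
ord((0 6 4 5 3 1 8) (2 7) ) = 14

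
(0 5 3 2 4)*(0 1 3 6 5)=(1 3 2 4) (5 6) 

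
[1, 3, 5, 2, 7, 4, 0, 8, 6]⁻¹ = [6, 0, 3, 1, 5, 2, 8, 4, 7]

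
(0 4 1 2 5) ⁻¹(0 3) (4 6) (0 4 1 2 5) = (1 6) (3 4) 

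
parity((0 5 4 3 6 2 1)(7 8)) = odd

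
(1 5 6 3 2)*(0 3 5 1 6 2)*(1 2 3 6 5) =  (0 6 1 2 5 3)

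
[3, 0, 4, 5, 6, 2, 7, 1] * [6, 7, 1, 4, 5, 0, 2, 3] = [4, 6, 5, 0, 2, 1, 3, 7]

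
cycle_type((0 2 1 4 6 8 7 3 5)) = 9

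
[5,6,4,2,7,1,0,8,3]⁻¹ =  [6,5,3,8,2,0,1,4,7]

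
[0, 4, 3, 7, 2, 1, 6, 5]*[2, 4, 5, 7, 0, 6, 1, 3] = [2, 0, 7, 3, 5, 4, 1, 6]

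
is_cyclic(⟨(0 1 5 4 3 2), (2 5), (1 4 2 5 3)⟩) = no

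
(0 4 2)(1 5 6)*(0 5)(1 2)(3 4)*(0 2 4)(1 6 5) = (0 3)(1 2)(4 6)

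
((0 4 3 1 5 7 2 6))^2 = (0 3 5 2)(1 7 6 4)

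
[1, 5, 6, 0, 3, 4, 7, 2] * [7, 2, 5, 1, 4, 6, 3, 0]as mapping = [0→2, 1→6, 2→3, 3→7, 4→1, 5→4, 6→0, 7→5]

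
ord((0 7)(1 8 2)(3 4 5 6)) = 12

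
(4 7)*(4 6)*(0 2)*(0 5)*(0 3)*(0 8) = (0 2 5 3 8)(4 7 6)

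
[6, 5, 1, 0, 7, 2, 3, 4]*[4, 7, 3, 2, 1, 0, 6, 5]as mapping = [0→6, 1→0, 2→7, 3→4, 4→5, 5→3, 6→2, 7→1]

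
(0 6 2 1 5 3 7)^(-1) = (0 7 3 5 1 2 6)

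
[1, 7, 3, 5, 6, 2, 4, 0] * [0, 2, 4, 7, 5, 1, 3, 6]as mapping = [0→2, 1→6, 2→7, 3→1, 4→3, 5→4, 6→5, 7→0]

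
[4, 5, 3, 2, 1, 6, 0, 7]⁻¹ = [6, 4, 3, 2, 0, 1, 5, 7]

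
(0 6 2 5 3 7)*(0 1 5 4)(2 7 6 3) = (0 3 6 7 1 5 2 4)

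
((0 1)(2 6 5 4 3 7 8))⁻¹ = (0 1)(2 8 7 3 4 5 6)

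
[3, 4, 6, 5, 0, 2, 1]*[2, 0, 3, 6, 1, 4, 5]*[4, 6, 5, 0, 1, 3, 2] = [2, 6, 3, 1, 5, 0, 4]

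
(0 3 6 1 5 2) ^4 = (0 5 6) (1 3 2) 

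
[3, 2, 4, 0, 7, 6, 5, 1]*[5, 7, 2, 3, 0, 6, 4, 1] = [3, 2, 0, 5, 1, 4, 6, 7]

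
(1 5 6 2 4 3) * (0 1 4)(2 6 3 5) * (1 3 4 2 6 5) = (0 3 2)(1 6 5 4)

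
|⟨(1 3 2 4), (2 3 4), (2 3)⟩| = 24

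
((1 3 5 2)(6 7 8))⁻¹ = (1 2 5 3)(6 8 7)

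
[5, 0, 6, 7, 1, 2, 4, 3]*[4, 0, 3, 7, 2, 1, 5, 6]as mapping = [0→1, 1→4, 2→5, 3→6, 4→0, 5→3, 6→2, 7→7]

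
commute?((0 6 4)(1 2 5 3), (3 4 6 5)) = no:(0 6 4)(1 2 5 3)*(3 4 6 5) = (0 5 4)(1 2 3), (3 4 6 5)*(0 6 4)(1 2 5 3) = (0 6 3)(1 2 5)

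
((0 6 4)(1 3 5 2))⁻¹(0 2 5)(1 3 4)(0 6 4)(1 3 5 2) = (0 3 5)(1 2 6)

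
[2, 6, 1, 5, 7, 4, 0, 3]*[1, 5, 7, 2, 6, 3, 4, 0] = [7, 4, 5, 3, 0, 6, 1, 2]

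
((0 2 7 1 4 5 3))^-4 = (0 1 3 7 5 2 4)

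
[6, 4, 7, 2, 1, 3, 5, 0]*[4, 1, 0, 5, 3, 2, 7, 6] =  [7, 3, 6, 0, 1, 5, 2, 4] 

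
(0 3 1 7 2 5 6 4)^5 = (0 5 1 4 2 3 6 7)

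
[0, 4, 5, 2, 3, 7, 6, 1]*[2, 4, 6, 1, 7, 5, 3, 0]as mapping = [0→2, 1→7, 2→5, 3→6, 4→1, 5→0, 6→3, 7→4]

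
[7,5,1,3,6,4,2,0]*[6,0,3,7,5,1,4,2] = [2,1,0,7,4,5,3,6]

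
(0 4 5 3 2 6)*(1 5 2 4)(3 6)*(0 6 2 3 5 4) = (0 1 4 3)(2 5)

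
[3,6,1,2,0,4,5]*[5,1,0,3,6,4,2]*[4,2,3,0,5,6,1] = [0,3,2,4,6,1,5] 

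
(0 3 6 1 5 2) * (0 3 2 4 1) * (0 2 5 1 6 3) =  (0 5 4 6 2)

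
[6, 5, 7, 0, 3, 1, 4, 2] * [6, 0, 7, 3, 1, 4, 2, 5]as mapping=[0→2, 1→4, 2→5, 3→6, 4→3, 5→0, 6→1, 7→7]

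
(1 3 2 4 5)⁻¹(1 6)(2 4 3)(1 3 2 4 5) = (2 4 5)(3 6)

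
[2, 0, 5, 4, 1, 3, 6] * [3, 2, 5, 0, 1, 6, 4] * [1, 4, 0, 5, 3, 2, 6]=[2, 5, 6, 4, 0, 1, 3]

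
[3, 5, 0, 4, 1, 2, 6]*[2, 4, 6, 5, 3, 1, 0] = [5, 1, 2, 3, 4, 6, 0]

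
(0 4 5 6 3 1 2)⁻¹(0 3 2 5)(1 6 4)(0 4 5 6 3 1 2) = (0 6 4 1)(2 3 5)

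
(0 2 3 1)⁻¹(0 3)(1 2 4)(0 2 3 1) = (0 3 4)(1 2)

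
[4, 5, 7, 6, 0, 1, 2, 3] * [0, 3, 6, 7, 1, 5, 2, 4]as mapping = [0→1, 1→5, 2→4, 3→2, 4→0, 5→3, 6→6, 7→7]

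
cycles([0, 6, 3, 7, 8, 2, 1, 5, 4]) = (1 6)(2 3 7 5)(4 8)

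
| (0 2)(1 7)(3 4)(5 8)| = 2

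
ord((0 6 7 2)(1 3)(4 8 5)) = 12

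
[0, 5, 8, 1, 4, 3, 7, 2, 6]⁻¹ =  [0, 3, 7, 5, 4, 1, 8, 6, 2]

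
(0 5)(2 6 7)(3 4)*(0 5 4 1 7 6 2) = (0 4 3 1 7)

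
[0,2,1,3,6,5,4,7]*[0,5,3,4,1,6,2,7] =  [0,3,5,4,2,6,1,7]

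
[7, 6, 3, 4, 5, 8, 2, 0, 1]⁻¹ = [7, 8, 6, 2, 3, 4, 1, 0, 5]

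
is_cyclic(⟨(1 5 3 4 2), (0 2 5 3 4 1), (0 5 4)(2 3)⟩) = no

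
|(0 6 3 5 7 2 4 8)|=8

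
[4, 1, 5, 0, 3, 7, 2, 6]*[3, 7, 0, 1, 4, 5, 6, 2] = [4, 7, 5, 3, 1, 2, 0, 6]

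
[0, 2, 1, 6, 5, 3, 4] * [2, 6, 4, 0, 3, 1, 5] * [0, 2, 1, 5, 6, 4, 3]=[1, 6, 3, 4, 2, 0, 5]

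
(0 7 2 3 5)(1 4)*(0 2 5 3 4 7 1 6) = (0 1 7 5 2 4 6)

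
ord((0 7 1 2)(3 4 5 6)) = 4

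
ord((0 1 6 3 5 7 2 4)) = 8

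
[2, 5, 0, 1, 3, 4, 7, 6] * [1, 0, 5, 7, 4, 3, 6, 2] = [5, 3, 1, 0, 7, 4, 2, 6]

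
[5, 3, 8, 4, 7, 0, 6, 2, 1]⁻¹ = [5, 8, 7, 1, 3, 0, 6, 4, 2]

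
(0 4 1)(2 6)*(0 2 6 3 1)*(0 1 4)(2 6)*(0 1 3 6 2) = (0 1 2 6)(3 4)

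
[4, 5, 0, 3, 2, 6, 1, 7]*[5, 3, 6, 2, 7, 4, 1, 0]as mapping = [0→7, 1→4, 2→5, 3→2, 4→6, 5→1, 6→3, 7→0]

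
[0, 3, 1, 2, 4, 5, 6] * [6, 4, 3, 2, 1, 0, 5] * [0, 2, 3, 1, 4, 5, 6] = [6, 3, 4, 1, 2, 0, 5]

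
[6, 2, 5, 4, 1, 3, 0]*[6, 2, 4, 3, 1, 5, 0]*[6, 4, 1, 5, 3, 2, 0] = [6, 3, 2, 4, 1, 5, 0]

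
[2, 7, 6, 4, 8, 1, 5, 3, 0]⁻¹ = [8, 5, 0, 7, 3, 6, 2, 1, 4]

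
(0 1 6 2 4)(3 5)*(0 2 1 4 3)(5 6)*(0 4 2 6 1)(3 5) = (0 2 5 4 6)(1 3)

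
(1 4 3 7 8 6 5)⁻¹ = (1 5 6 8 7 3 4)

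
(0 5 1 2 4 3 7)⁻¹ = (0 7 3 4 2 1 5)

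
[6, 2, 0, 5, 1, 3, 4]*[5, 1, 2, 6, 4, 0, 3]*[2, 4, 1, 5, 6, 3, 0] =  [5, 1, 3, 2, 4, 0, 6]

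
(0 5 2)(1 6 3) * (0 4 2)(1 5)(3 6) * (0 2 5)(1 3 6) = (0 3)(1 6)(2 4 5)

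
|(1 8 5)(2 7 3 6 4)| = 15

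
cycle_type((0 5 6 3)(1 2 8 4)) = 4^2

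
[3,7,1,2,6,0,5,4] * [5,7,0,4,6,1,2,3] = [4,3,7,0,2,5,1,6]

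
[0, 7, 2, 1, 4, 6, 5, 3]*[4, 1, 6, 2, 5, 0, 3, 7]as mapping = [0→4, 1→7, 2→6, 3→1, 4→5, 5→3, 6→0, 7→2]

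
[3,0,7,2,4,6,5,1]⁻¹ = [1,7,3,0,4,6,5,2]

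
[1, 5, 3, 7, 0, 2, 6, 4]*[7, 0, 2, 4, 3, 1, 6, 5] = [0, 1, 4, 5, 7, 2, 6, 3]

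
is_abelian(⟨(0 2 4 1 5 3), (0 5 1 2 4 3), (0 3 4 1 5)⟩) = no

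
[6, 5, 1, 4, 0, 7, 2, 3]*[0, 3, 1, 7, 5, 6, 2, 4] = [2, 6, 3, 5, 0, 4, 1, 7]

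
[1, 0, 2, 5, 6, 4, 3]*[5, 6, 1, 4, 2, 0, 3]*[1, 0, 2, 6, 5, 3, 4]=[4, 3, 0, 1, 6, 2, 5]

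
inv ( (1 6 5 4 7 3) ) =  (1 3 7 4 5 6) 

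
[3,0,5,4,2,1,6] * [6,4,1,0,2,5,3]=[0,6,5,2,1,4,3]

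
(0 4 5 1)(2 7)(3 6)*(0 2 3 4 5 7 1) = (0 5)(1 2)(3 6 4 7)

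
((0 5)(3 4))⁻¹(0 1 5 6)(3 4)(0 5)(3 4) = (0 6 5 1)(3 4)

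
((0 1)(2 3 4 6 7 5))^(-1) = (0 1)(2 5 7 6 4 3)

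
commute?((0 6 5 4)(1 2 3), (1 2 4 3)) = no:(0 6 5 4)(1 2 3)*(1 2 4 3) = (0 6 5 3 2 1 4), (1 2 4 3)*(0 6 5 4)(1 2 3) = (0 6 5 4 1 3 2)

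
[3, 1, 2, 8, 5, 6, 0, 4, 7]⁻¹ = [6, 1, 2, 0, 7, 4, 5, 8, 3]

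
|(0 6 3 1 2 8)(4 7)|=6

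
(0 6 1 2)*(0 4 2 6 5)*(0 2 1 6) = (0 5 2 4 1)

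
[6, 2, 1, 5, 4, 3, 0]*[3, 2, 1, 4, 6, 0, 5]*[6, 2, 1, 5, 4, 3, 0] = [3, 2, 1, 6, 0, 4, 5]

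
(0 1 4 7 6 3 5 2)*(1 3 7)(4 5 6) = (0 3 6 7 4 1 5 2)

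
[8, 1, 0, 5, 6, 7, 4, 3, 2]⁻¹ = [2, 1, 8, 7, 6, 3, 4, 5, 0]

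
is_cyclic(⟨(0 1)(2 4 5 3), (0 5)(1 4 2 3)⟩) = no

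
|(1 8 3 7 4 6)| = 6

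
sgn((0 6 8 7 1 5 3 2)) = -1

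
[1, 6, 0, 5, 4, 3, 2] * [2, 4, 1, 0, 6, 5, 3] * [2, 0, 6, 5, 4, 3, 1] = [4, 5, 6, 3, 1, 2, 0]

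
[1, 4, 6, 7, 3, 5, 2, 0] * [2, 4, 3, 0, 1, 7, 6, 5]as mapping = [0→4, 1→1, 2→6, 3→5, 4→0, 5→7, 6→3, 7→2]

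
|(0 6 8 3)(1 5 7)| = 12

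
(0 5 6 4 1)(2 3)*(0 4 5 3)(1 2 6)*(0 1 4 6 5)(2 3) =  (0 2 1 6)(3 5 4)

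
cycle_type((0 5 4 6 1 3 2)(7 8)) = 2.7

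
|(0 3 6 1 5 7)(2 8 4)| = 6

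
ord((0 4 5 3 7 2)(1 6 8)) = 6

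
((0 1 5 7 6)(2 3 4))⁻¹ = (0 6 7 5 1)(2 4 3)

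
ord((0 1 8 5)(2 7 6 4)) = 4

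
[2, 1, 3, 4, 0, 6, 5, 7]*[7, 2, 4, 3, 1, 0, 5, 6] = [4, 2, 3, 1, 7, 5, 0, 6]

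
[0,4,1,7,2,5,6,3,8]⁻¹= [0,2,4,7,1,5,6,3,8]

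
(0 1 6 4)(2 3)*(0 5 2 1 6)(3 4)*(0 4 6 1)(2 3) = (0 1 4 5 3)(2 6)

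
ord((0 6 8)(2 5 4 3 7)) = 15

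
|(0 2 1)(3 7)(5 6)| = 6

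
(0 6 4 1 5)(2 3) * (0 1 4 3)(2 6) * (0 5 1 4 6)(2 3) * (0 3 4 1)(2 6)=(0 4 2 5 1)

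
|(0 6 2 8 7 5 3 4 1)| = 9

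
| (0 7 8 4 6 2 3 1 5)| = 9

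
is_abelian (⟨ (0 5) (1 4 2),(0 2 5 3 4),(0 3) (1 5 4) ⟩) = no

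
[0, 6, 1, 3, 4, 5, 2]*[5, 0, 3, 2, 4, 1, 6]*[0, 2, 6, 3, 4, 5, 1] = [5, 1, 0, 6, 4, 2, 3]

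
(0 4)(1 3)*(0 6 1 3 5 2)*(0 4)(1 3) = (1 5 2 4 6 3)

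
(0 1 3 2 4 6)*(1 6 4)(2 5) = (0 6)(1 3 5 2)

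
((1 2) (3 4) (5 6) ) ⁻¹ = (1 2) (3 4) (5 6) 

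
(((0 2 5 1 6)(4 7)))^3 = (0 1 2 6 5)(4 7)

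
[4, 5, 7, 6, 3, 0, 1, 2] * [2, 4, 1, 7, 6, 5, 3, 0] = [6, 5, 0, 3, 7, 2, 4, 1]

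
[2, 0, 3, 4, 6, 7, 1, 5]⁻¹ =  [1, 6, 0, 2, 3, 7, 4, 5]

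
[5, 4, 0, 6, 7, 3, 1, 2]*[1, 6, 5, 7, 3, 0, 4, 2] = [0, 3, 1, 4, 2, 7, 6, 5]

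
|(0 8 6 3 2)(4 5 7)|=15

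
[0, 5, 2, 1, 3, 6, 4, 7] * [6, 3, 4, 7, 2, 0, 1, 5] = [6, 0, 4, 3, 7, 1, 2, 5]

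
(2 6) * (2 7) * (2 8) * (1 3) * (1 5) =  (1 3 5)(2 6 7 8)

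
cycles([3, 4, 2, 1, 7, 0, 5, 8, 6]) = (0 3 1 4 7 8 6 5)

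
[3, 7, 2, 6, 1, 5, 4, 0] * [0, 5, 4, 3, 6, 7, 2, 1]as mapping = [0→3, 1→1, 2→4, 3→2, 4→5, 5→7, 6→6, 7→0]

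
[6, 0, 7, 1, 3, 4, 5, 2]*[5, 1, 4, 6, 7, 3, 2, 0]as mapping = [0→2, 1→5, 2→0, 3→1, 4→6, 5→7, 6→3, 7→4]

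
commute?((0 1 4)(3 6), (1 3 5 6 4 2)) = no:(0 1 4)(3 6)*(1 3 5 6 4 2) = (0 3 4)(1 2)(5 6), (1 3 5 6 4 2)*(0 1 4)(3 6) = (0 1 6)(2 4)(3 5)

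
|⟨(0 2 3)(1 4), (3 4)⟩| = 120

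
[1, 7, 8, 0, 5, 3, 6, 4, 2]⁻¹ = [3, 0, 8, 5, 7, 4, 6, 1, 2]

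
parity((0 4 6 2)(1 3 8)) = odd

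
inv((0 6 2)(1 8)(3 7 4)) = (0 2 6)(1 8)(3 4 7)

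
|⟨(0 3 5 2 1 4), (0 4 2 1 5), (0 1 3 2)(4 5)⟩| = 720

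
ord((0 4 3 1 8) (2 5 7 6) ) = 20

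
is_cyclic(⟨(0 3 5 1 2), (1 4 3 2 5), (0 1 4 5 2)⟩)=no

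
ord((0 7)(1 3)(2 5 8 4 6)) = 10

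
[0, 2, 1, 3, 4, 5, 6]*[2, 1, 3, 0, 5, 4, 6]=[2, 3, 1, 0, 5, 4, 6]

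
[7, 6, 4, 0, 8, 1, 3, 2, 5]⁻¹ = [3, 5, 7, 6, 2, 8, 1, 0, 4]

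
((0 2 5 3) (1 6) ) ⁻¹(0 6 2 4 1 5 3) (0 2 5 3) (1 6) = (0 2 1 5 4 6 3) 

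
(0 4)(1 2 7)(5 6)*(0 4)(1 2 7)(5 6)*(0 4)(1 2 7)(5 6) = (0 4)(5 6)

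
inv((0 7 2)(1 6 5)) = (0 2 7)(1 5 6)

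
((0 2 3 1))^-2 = (0 3)(1 2)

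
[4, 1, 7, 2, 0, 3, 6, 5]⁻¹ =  [4, 1, 3, 5, 0, 7, 6, 2]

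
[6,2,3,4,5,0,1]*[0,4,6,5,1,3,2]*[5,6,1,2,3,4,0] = [1,0,4,6,2,5,3]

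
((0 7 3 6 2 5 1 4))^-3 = (0 5 3 4 2 7 1 6)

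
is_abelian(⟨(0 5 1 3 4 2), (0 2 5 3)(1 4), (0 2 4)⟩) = no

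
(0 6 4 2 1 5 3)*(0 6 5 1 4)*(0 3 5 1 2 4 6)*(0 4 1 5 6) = (0 5 6 3 4 1 2)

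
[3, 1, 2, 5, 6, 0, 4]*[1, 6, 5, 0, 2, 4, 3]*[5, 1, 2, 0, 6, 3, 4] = [5, 4, 3, 6, 0, 1, 2]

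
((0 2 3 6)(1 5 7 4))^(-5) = (0 6 3 2)(1 4 7 5)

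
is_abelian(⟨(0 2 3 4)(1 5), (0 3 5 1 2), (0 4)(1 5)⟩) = no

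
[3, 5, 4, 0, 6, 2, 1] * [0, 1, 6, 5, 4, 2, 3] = [5, 2, 4, 0, 3, 6, 1]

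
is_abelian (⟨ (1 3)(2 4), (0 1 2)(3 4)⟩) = no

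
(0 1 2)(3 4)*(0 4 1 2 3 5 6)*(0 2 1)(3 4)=(0 1 4 5 6 2 3)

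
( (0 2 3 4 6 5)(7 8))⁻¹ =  (0 5 6 4 3 2)(7 8)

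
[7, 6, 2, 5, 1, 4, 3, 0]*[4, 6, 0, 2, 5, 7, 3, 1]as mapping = [0→1, 1→3, 2→0, 3→7, 4→6, 5→5, 6→2, 7→4]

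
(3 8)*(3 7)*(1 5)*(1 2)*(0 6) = (0 6)(1 5 2)(3 8 7)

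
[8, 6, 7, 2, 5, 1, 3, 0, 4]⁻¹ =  [7, 5, 3, 6, 8, 4, 1, 2, 0]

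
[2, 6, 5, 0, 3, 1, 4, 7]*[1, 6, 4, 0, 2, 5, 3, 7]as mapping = [0→4, 1→3, 2→5, 3→1, 4→0, 5→6, 6→2, 7→7]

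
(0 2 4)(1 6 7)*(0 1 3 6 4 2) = (1 4)(3 6 7)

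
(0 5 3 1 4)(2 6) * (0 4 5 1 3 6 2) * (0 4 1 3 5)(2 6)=(0 3 5 2 6 4 1)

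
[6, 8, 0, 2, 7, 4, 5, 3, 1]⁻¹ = [2, 8, 3, 7, 5, 6, 0, 4, 1]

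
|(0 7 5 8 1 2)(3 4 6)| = 6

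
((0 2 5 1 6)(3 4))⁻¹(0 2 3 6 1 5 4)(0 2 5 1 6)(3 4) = (0 6 1 3 2 5 4)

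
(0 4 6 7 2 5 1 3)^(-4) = (0 2)(1 6)(3 7)(4 5)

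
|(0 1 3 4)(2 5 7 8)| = 4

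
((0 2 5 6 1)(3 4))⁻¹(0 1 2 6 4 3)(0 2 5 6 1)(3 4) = (0 5 1 3 4 2)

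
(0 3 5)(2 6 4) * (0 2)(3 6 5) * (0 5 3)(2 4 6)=(0 2 3)(4 5)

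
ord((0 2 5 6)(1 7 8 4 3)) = 20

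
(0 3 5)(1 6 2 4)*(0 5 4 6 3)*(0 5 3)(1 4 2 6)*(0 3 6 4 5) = (1 3 2)(4 5 6)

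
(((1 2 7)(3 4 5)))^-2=(1 2 7)(3 4 5)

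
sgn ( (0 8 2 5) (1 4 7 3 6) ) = -1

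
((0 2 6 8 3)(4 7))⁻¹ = (0 3 8 6 2)(4 7)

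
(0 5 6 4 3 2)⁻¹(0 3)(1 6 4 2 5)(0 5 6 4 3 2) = (0 6 1 4 3)(2 5)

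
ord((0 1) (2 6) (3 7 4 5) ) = 4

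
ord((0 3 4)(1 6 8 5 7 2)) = 6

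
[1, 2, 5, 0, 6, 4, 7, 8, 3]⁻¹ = [3, 0, 1, 8, 5, 2, 4, 6, 7]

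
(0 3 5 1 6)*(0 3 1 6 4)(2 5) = (0 1 4)(2 5 6 3)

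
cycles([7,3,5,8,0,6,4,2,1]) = (0 7 2 5 6 4)(1 3 8)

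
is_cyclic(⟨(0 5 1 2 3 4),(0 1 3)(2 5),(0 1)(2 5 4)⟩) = no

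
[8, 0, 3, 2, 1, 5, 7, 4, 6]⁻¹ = [1, 4, 3, 2, 7, 5, 8, 6, 0]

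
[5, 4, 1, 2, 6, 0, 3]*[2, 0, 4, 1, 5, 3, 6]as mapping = [0→3, 1→5, 2→0, 3→4, 4→6, 5→2, 6→1]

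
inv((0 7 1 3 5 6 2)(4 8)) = (0 2 6 5 3 1 7)(4 8)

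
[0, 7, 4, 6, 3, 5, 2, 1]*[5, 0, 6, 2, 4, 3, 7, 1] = [5, 1, 4, 7, 2, 3, 6, 0]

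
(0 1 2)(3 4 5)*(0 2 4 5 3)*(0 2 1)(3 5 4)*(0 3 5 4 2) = (0 3 2 1 5)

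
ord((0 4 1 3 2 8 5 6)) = 8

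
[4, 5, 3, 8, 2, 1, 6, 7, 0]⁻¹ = [8, 5, 4, 2, 0, 1, 6, 7, 3]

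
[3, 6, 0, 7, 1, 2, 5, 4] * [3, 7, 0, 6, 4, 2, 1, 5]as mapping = [0→6, 1→1, 2→3, 3→5, 4→7, 5→0, 6→2, 7→4]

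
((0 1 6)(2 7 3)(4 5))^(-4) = (0 6 1)(2 3 7)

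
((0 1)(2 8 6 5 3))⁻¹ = (0 1)(2 3 5 6 8)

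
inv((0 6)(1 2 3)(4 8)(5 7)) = (0 6)(1 3 2)(4 8)(5 7)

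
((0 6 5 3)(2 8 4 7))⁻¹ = (0 3 5 6)(2 7 4 8)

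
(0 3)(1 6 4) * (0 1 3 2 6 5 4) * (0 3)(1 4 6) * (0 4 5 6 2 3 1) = (0 3 5 2)(1 6)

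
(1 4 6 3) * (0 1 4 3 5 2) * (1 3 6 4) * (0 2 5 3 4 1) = (0 4 1 6 3)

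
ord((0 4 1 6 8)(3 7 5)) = 15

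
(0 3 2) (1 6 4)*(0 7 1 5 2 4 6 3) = (1 3 4 5 2 7) 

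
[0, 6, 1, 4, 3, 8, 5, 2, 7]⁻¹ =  [0, 2, 7, 4, 3, 6, 1, 8, 5]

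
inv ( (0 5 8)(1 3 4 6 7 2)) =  (0 8 5)(1 2 7 6 4 3)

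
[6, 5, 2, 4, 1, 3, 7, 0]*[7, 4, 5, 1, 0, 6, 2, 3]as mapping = [0→2, 1→6, 2→5, 3→0, 4→4, 5→1, 6→3, 7→7]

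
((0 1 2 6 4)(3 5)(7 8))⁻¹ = (0 4 6 2 1)(3 5)(7 8)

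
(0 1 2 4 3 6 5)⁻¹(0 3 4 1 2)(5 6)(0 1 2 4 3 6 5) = (0 5)(1 6 3 2 4)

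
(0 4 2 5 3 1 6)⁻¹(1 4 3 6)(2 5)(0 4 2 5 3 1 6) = (0 6 2 1)(3 5)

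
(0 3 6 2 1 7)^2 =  (0 6 1)(2 7 3)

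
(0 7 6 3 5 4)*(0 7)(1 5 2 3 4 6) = (1 5 6 4 7)(2 3)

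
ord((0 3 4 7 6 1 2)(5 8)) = 14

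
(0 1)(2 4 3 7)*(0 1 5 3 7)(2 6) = (0 5 3)(2 4 7 6)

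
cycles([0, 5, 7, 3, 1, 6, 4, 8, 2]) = (1 5 6 4)(2 7 8)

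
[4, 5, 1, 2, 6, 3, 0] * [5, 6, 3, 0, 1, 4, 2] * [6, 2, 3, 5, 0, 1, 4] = [2, 0, 4, 5, 3, 6, 1]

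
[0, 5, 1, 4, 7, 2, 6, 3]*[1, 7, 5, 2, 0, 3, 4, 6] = [1, 3, 7, 0, 6, 5, 4, 2]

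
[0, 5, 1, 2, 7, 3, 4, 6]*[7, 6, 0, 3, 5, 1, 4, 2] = [7, 1, 6, 0, 2, 3, 5, 4]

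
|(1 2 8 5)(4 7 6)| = 12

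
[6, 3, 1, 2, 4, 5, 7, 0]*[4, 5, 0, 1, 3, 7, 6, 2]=[6, 1, 5, 0, 3, 7, 2, 4]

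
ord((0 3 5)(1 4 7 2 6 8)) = 6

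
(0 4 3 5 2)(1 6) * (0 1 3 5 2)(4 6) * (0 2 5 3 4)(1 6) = (0 1)(2 6 4 3 5)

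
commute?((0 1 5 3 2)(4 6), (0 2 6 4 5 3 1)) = no:(0 1 5 3 2)(4 6)*(0 2 6 4 5 3 1) = (1 3 6 5), (0 2 6 4 5 3 1)*(0 1 5 3 2)(4 6) = (2 4 3 5)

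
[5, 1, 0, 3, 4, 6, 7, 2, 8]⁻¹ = [2, 1, 7, 3, 4, 0, 5, 6, 8]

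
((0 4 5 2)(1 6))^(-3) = (0 4 5 2)(1 6)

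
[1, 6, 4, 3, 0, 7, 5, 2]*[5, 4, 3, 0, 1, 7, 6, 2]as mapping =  [0→4, 1→6, 2→1, 3→0, 4→5, 5→2, 6→7, 7→3]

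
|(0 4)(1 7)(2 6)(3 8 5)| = 6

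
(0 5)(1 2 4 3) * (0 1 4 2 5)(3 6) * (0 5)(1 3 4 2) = (0 5 3 2 1)(4 6)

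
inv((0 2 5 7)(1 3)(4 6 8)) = (0 7 5 2)(1 3)(4 8 6)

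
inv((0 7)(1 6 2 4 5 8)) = (0 7)(1 8 5 4 2 6)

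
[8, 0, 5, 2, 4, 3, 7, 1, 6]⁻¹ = [1, 7, 3, 5, 4, 2, 8, 6, 0]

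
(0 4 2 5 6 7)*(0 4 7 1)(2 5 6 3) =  (0 7 4 5 3 2 6 1)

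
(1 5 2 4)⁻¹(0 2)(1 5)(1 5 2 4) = (0 4)(2 5)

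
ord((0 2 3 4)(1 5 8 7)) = 4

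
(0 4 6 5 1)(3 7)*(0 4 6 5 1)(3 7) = (0 6 1 4 5)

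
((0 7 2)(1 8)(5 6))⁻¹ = (0 2 7)(1 8)(5 6)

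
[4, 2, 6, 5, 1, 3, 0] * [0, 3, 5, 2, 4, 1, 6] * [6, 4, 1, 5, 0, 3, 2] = [0, 3, 2, 4, 5, 1, 6]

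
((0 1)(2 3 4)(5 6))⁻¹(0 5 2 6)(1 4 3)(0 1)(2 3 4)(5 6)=(0 2 4)(1 6 3 5)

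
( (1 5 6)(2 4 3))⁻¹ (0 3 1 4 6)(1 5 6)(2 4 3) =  (0 2 5 3 1)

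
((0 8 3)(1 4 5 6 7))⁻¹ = (0 3 8)(1 7 6 5 4)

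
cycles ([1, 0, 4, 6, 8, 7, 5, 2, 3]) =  (0 1)(2 4 8 3 6 5 7)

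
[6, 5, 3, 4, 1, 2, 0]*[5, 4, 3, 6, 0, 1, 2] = [2, 1, 6, 0, 4, 3, 5]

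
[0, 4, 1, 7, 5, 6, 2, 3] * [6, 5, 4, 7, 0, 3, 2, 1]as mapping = [0→6, 1→0, 2→5, 3→1, 4→3, 5→2, 6→4, 7→7]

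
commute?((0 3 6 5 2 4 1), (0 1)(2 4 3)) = no:(0 3 6 5 2 4 1)*(0 1)(2 4 3) = (0 2 3 6 5 4), (0 1)(2 4 3)*(0 3 6 5 2 4 1) = (1 3 4 6 5 2)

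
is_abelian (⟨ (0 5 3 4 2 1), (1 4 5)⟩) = no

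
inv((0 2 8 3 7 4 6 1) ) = (0 1 6 4 7 3 8 2) 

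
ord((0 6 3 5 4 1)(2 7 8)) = 6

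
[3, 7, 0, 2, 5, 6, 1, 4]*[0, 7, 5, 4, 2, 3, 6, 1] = [4, 1, 0, 5, 3, 6, 7, 2]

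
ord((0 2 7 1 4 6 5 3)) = 8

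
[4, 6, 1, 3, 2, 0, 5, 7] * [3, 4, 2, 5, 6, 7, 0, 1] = [6, 0, 4, 5, 2, 3, 7, 1]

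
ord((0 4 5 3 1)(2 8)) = 10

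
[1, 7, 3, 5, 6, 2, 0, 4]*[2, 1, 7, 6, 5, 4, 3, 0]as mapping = [0→1, 1→0, 2→6, 3→4, 4→3, 5→7, 6→2, 7→5]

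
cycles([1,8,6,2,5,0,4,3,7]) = (0 1 8 7 3 2 6 4 5)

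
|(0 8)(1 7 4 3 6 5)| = 6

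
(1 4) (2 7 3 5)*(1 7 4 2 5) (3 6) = (1 2 4 7 6 3) 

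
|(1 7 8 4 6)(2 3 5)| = 15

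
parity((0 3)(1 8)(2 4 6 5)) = odd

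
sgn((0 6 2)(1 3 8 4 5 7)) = -1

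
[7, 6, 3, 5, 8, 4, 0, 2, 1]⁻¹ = [6, 8, 7, 2, 5, 3, 1, 0, 4]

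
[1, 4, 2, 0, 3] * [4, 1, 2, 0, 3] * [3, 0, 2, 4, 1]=[0, 4, 2, 1, 3]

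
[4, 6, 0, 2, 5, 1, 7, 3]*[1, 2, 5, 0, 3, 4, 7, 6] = [3, 7, 1, 5, 4, 2, 6, 0]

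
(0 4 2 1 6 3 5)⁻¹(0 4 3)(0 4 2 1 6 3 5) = (2 5 4)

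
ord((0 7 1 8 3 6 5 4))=8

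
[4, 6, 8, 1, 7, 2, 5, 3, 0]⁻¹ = [8, 3, 5, 7, 0, 6, 1, 4, 2]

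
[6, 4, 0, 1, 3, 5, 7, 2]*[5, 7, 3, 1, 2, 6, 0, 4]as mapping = [0→0, 1→2, 2→5, 3→7, 4→1, 5→6, 6→4, 7→3]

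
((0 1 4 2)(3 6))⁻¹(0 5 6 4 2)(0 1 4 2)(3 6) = (0 1 5 3 2)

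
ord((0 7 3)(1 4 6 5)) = 12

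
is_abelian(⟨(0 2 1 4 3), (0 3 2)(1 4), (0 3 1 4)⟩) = no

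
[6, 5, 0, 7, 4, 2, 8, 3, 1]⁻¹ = [2, 8, 5, 7, 4, 1, 0, 3, 6]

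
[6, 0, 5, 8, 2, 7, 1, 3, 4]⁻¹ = [1, 6, 4, 7, 8, 2, 0, 5, 3]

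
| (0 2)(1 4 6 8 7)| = 10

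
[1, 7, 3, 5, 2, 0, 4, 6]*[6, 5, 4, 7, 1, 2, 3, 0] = [5, 0, 7, 2, 4, 6, 1, 3]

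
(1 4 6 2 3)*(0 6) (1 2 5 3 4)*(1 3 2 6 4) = (0 4) (1 3 6 5 2) 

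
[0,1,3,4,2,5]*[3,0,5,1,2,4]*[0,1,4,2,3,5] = [2,0,1,4,5,3]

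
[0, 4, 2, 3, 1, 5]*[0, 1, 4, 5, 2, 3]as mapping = [0→0, 1→2, 2→4, 3→5, 4→1, 5→3]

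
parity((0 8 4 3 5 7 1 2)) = odd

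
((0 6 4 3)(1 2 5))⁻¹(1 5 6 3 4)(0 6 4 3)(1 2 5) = (0 3 2 1 4)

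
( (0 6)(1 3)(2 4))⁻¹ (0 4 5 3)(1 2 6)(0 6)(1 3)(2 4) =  (0 3 4)(1 6 2 5)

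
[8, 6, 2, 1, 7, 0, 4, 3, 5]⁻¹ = [5, 3, 2, 7, 6, 8, 1, 4, 0]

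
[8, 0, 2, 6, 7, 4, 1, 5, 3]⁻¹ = [1, 6, 2, 8, 5, 7, 3, 4, 0]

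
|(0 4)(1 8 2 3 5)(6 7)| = 10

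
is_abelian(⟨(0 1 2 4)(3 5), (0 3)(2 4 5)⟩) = no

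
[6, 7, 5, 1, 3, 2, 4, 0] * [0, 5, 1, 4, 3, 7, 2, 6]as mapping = [0→2, 1→6, 2→7, 3→5, 4→4, 5→1, 6→3, 7→0]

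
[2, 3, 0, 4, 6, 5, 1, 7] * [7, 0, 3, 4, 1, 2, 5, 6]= [3, 4, 7, 1, 5, 2, 0, 6]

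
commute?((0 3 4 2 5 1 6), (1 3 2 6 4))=no:(0 3 4 2 5 1 6) * (1 3 2 6 4)=(0 2 5 3 1 4 6), (1 3 2 6 4) * (0 3 4 2 5 1 6)=(0 3 5 1 4 6 2)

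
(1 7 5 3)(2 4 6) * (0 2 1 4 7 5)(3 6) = (0 2 7)(1 5 6)(3 4)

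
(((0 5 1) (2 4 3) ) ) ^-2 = (0 5 1) (2 4 3) 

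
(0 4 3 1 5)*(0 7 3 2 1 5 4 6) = (0 6)(1 4 2)(3 5 7)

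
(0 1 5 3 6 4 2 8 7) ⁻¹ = (0 7 8 2 4 6 3 5 1) 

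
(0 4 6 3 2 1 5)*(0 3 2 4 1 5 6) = (0 1 6 2 5 3 4)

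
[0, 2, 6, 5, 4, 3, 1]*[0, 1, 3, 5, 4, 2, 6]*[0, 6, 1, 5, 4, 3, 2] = [0, 5, 2, 1, 4, 3, 6]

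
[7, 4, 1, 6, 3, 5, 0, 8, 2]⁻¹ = [6, 2, 8, 4, 1, 5, 3, 0, 7]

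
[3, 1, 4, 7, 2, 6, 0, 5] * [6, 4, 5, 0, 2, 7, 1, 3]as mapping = [0→0, 1→4, 2→2, 3→3, 4→5, 5→1, 6→6, 7→7]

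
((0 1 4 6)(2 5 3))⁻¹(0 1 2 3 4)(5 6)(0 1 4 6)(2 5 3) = (0 3)(1 4 5 2 6)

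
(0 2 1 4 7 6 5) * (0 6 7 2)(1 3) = (1 4 2 3)(5 6)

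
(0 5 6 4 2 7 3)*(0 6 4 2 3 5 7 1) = (0 7 5 4 3 6 2 1)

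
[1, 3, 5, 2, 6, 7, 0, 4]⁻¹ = [6, 0, 3, 1, 7, 2, 4, 5]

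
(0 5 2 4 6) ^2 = (0 2 6 5 4) 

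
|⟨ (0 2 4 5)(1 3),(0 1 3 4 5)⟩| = 360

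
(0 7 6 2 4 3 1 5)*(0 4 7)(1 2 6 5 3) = (1 3 2 7 5 4)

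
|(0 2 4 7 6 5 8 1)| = 8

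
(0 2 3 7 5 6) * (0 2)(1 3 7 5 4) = (1 3 5 6 2 7 4)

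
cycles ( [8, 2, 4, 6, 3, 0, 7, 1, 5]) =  (0 8 5)(1 2 4 3 6 7)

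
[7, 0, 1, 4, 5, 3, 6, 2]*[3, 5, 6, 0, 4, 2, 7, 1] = [1, 3, 5, 4, 2, 0, 7, 6]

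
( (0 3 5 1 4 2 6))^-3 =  (0 4 3 2 5 6 1)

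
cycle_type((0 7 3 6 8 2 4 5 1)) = 9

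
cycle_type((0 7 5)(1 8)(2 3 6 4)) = 2.3.4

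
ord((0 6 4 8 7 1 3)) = 7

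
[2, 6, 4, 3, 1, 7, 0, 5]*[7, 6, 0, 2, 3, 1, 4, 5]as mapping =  [0→0, 1→4, 2→3, 3→2, 4→6, 5→5, 6→7, 7→1]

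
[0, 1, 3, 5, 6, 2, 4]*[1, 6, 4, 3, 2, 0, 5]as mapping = [0→1, 1→6, 2→3, 3→0, 4→5, 5→4, 6→2]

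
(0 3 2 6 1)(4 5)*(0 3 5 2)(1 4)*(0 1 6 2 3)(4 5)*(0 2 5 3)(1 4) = (0 1 2 5 6 3 4)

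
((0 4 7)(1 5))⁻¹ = (0 7 4)(1 5)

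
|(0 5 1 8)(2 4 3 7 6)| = 20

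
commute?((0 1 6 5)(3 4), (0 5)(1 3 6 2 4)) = no:(0 1 6 5)(3 4) * (0 5)(1 3 6 2 4) = (0 3 1 2 4 6), (0 5)(1 3 6 2 4) * (0 1 6 5)(3 4) = (1 4 6 2 3 5)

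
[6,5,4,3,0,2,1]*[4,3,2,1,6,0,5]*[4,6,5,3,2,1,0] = [1,4,0,6,2,5,3]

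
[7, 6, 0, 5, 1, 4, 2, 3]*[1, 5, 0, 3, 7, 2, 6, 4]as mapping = [0→4, 1→6, 2→1, 3→2, 4→5, 5→7, 6→0, 7→3]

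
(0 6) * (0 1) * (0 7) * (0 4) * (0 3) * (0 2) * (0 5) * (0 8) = (0 6 1 7 4 3 2 5 8)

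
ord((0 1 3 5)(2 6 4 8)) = 4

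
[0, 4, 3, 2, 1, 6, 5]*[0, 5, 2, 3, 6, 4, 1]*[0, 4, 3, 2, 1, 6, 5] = [0, 5, 2, 3, 6, 4, 1]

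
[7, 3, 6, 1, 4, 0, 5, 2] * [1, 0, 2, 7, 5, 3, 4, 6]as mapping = [0→6, 1→7, 2→4, 3→0, 4→5, 5→1, 6→3, 7→2]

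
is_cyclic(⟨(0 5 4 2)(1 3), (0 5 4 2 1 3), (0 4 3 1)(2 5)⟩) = no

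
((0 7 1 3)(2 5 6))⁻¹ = (0 3 1 7)(2 6 5)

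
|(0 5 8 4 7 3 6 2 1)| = 9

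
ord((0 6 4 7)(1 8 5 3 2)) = 20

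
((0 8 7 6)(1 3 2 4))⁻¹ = (0 6 7 8)(1 4 2 3)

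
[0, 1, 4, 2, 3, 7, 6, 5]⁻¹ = [0, 1, 3, 4, 2, 7, 6, 5]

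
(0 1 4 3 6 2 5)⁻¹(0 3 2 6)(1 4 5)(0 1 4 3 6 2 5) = (0 4 3)(1 6 5 2)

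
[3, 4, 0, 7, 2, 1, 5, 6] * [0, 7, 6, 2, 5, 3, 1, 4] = [2, 5, 0, 4, 6, 7, 3, 1]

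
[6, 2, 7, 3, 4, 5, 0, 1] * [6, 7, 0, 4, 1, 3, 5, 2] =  [5, 0, 2, 4, 1, 3, 6, 7]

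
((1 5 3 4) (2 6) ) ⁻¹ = (1 4 3 5) (2 6) 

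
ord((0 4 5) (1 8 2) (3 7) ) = 6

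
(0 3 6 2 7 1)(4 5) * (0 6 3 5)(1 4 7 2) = (0 5 7 4)(1 6)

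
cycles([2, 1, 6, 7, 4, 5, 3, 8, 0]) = (0 2 6 3 7 8)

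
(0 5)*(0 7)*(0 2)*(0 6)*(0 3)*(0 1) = (0 5 7 2 6 3 1) 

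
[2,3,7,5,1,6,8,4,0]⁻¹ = [8,4,0,1,7,3,5,2,6]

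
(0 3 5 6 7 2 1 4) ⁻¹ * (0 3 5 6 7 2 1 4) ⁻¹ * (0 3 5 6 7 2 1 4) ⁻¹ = (0 2 5 4 7 3 1 6) 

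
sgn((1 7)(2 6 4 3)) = 1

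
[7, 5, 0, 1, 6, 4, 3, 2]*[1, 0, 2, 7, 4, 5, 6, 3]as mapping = [0→3, 1→5, 2→1, 3→0, 4→6, 5→4, 6→7, 7→2]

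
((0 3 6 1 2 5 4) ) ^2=(0 6 2 4 3 1 5) 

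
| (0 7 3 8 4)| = 5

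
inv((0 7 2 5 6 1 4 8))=(0 8 4 1 6 5 2 7)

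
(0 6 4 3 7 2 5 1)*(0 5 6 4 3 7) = (0 4 7 2 6 3)(1 5)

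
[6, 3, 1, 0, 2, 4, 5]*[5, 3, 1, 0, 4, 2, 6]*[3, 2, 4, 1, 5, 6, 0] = [0, 3, 1, 6, 2, 5, 4]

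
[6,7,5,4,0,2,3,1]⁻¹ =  [4,7,5,6,3,2,0,1]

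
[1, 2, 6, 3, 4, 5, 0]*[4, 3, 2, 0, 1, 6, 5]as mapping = [0→3, 1→2, 2→5, 3→0, 4→1, 5→6, 6→4]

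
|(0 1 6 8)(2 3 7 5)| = 4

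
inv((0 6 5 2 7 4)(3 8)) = (0 4 7 2 5 6)(3 8)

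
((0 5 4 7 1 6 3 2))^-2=(0 3 1 4)(2 6 7 5)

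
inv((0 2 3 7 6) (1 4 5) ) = (0 6 7 3 2) (1 5 4) 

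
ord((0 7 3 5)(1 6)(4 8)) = 4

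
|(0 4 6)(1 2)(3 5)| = 6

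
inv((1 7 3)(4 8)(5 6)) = (1 3 7)(4 8)(5 6)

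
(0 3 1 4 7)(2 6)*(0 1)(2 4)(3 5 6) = (0 5 6 4 7 1 2 3)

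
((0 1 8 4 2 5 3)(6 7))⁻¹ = (0 3 5 2 4 8 1)(6 7)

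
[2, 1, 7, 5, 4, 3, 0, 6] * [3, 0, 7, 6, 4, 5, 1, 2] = [7, 0, 2, 5, 4, 6, 3, 1]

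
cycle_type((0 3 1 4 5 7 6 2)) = 8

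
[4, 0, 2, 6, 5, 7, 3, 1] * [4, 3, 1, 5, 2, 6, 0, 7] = [2, 4, 1, 0, 6, 7, 5, 3]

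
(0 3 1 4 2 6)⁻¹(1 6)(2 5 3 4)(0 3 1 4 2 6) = (0 4)(1 2 6 5)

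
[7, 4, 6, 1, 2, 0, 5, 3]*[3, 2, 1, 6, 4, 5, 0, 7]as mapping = [0→7, 1→4, 2→0, 3→2, 4→1, 5→3, 6→5, 7→6]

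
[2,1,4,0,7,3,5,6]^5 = [5,1,3,6,0,7,4,2]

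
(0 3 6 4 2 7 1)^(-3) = (0 2 3 7 6 1 4)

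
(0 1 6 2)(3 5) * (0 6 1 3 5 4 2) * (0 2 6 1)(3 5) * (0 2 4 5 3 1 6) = (0 3 5 1 2 6 4)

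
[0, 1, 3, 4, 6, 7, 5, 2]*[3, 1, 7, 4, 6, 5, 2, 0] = [3, 1, 4, 6, 2, 0, 5, 7]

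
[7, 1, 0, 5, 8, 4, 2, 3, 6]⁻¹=[2, 1, 6, 7, 5, 3, 8, 0, 4]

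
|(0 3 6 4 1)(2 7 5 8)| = 20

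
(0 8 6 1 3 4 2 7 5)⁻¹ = (0 5 7 2 4 3 1 6 8)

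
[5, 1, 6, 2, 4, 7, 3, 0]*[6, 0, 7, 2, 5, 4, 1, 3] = [4, 0, 1, 7, 5, 3, 2, 6]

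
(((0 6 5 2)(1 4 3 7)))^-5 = (0 2 5 6)(1 7 3 4)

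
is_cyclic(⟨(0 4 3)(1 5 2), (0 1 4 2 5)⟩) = no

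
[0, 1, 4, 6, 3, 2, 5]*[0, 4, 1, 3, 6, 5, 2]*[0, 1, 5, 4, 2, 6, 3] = [0, 2, 3, 5, 4, 1, 6]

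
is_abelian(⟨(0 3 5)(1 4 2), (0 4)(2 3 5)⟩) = no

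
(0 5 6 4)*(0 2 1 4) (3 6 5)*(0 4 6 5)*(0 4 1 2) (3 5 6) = (0 5 4) (1 3 6) 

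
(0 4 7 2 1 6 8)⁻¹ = (0 8 6 1 2 7 4)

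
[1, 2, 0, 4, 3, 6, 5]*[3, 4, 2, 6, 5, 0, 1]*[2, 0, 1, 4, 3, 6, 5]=[3, 1, 4, 6, 5, 0, 2]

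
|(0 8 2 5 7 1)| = 6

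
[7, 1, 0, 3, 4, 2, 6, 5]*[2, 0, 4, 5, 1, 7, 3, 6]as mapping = [0→6, 1→0, 2→2, 3→5, 4→1, 5→4, 6→3, 7→7]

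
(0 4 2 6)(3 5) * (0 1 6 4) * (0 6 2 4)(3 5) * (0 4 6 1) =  (0 1 2 4 6)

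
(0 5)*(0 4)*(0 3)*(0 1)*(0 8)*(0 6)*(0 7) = (0 5 4 3 1 8 6 7)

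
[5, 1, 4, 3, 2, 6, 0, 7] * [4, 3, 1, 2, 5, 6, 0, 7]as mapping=[0→6, 1→3, 2→5, 3→2, 4→1, 5→0, 6→4, 7→7]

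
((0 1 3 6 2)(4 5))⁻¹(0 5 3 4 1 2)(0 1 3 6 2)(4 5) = (0 1 4 6 5 3)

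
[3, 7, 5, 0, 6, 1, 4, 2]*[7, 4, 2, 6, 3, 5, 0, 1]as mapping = [0→6, 1→1, 2→5, 3→7, 4→0, 5→4, 6→3, 7→2]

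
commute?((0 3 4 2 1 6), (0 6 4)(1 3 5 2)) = no:(0 3 4 2 1 6)*(0 6 4)(1 3 5 2) = (0 5 2 3)(1 4), (0 6 4)(1 3 5 2)*(0 3 4 2 1 6) = (1 4 3 5)(2 6)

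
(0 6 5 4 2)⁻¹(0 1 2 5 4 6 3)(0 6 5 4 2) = (0 4 2 5 3 6 1)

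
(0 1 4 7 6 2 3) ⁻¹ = (0 3 2 6 7 4 1) 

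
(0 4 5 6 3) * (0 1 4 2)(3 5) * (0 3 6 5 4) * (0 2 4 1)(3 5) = (0 4 6 1 2 5 3)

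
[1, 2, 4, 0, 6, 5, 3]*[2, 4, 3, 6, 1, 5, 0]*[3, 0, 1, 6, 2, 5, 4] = [2, 6, 0, 1, 3, 5, 4]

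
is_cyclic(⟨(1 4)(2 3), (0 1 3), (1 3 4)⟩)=no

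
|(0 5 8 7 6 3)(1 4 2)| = 6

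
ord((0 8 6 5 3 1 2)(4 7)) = 14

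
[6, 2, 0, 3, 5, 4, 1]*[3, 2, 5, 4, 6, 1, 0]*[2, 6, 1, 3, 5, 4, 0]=[2, 4, 3, 5, 6, 0, 1]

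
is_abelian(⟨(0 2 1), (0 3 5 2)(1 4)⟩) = no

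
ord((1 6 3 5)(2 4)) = 4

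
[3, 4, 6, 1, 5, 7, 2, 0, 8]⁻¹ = [7, 3, 6, 0, 1, 4, 2, 5, 8]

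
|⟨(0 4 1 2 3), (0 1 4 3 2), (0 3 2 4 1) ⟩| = 60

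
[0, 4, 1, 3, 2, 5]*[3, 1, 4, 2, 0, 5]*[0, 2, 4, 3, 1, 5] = [3, 0, 2, 4, 1, 5]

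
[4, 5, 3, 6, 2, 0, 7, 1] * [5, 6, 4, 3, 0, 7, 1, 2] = [0, 7, 3, 1, 4, 5, 2, 6]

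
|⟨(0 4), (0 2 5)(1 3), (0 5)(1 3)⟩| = 48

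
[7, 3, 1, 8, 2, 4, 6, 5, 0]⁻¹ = [8, 2, 4, 1, 5, 7, 6, 0, 3]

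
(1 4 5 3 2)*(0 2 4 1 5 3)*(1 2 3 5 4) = (0 3 1 2 4 5) 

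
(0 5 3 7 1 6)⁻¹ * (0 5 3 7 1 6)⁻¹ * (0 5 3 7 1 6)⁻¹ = (0 7)(1 5)(3 6)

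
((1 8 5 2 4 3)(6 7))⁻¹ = (1 3 4 2 5 8)(6 7)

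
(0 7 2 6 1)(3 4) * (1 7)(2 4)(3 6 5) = (0 1)(2 5 3)(4 6 7)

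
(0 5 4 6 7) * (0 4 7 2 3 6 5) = (2 3 6)(4 5 7)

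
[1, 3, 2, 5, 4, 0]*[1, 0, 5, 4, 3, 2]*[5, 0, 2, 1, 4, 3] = [5, 4, 3, 2, 1, 0]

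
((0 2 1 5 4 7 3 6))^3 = (0 5 3 2 4 6 1 7)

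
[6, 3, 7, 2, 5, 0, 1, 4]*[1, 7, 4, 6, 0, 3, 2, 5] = [2, 6, 5, 4, 3, 1, 7, 0]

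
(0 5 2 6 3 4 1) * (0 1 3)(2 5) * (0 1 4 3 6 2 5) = (0 5)(1 4 6)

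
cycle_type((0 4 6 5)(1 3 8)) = 3.4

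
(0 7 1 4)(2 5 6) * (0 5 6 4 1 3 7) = (2 6)(3 7)(4 5)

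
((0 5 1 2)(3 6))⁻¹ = (0 2 1 5)(3 6)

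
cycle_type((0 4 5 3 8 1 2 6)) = 8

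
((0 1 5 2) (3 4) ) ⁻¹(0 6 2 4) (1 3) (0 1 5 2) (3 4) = (0 3 1 6) (4 5) 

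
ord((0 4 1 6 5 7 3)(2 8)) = 14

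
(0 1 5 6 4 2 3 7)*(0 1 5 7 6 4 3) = (0 5 4 2) (1 7) (3 6) 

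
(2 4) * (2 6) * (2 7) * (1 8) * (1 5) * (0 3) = (0 3)(1 8 5)(2 4 6 7)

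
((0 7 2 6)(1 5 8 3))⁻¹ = (0 6 2 7)(1 3 8 5)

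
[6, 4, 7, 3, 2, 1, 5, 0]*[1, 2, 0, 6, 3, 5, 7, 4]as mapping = [0→7, 1→3, 2→4, 3→6, 4→0, 5→2, 6→5, 7→1]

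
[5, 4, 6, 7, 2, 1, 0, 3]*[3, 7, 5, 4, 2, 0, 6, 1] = [0, 2, 6, 1, 5, 7, 3, 4]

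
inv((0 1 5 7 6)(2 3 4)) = (0 6 7 5 1)(2 4 3)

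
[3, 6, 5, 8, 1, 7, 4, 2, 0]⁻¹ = [8, 4, 7, 0, 6, 2, 1, 5, 3]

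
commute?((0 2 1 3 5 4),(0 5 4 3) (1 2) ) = no:(0 2 1 3 5 4) * (0 5 4 3) (1 2) = (0 1) (3 4 5),(0 5 4 3) (1 2) * (0 2 1 3 5 4) = (0 4 5) (2 3) 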